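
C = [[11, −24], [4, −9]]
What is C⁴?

tr C = 2 and det C = −3, so the characteristic polynomial is λ² − (2)λ + (−3) with roots 3 and −1.
Eigenvectors give P = [[−3, −2], [−1, −1]] with P⁻¹ = [[−1, 2], [1, −3]], and C = P·diag(3, −1)·P⁻¹.
Then C⁴ = P·diag(81, 1)·P⁻¹ = [[−243, −2], [−81, −1]] · [[−1, 2], [1, −3]] = [[241, −480], [80, −159]].

[[241, −480], [80, −159]]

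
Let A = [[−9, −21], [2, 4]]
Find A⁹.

tr A = −5 and det A = 6, so the characteristic polynomial is λ² − (−5)λ + (6) with roots −3 and −2.
Eigenvectors give P = [[7, −3], [−2, 1]] with P⁻¹ = [[1, 3], [2, 7]], and A = P·diag(−3, −2)·P⁻¹.
Then A⁹ = P·diag(−19683, −512)·P⁻¹ = [[−137781, 1536], [39366, −512]] · [[1, 3], [2, 7]] = [[−134709, −402591], [38342, 114514]].

[[−134709, −402591], [38342, 114514]]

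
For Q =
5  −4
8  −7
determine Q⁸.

[[−6559, 6560], [−13120, 13121]]

tr Q = −2 and det Q = −3, so the characteristic polynomial is λ² − (−2)λ + (−3) with roots −3 and 1.
Eigenvectors give P = [[−1, 1], [−2, 1]] with P⁻¹ = [[1, −1], [2, −1]], and Q = P·diag(−3, 1)·P⁻¹.
Then Q⁸ = P·diag(6561, 1)·P⁻¹ = [[−6561, 1], [−13122, 1]] · [[1, −1], [2, −1]] = [[−6559, 6560], [−13120, 13121]].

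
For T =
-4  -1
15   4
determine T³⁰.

[[1, 0], [0, 1]]

T² = I (check: tr T = 0 and det T = -1), so T³⁰ = I since 30 is even.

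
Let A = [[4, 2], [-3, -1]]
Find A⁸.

tr A = 3 and det A = 2, so the characteristic polynomial is λ² − (3)λ + (2) with roots 2 and 1.
Eigenvectors give P = [[-1, -2], [1, 3]] with P⁻¹ = [[-3, -2], [1, 1]], and A = P·diag(2, 1)·P⁻¹.
Then A⁸ = P·diag(256, 1)·P⁻¹ = [[-256, -2], [256, 3]] · [[-3, -2], [1, 1]] = [[766, 510], [-765, -509]].

[[766, 510], [-765, -509]]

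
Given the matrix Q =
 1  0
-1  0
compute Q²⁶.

Q² = Q (a projection; rank 1, trace 1), so Q²⁶ = Q.

[[1, 0], [-1, 0]]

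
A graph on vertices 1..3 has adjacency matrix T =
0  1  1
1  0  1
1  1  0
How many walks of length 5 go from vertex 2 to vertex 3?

11

The number of length-5 walks from vertex 2 to vertex 3 is entry (2,3) of T⁵, where T is the adjacency matrix.
T² = [[2, 1, 1], [1, 2, 1], [1, 1, 2]]
T³ = [[2, 3, 3], [3, 2, 3], [3, 3, 2]]
T⁴ = [[6, 5, 5], [5, 6, 5], [5, 5, 6]]
T⁵ = [[10, 11, 11], [11, 10, 11], [11, 11, 10]]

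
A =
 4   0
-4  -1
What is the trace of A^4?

A^2 = [[16, 0], [-12, 1]]
A^3 = [[64, 0], [-52, -1]]
A^4 = [[256, 0], [-204, 1]]

257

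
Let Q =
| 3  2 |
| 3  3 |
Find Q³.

[[81, 66], [99, 81]]

Q² = [[15, 12], [18, 15]]
Q³ = [[81, 66], [99, 81]]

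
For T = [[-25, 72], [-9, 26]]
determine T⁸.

[[-2039, 6120], [-765, 2296]]

tr T = 1 and det T = -2, so the characteristic polynomial is λ² − (1)λ + (-2) with roots 2 and -1.
Eigenvectors give P = [[8, -3], [3, -1]] with P⁻¹ = [[-1, 3], [-3, 8]], and T = P·diag(2, -1)·P⁻¹.
Then T⁸ = P·diag(256, 1)·P⁻¹ = [[2048, -3], [768, -1]] · [[-1, 3], [-3, 8]] = [[-2039, 6120], [-765, 2296]].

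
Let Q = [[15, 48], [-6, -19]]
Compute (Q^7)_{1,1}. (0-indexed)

-19675

tr Q = -4 and det Q = 3, so the characteristic polynomial is λ² − (-4)λ + (3) with roots -3 and -1.
Eigenvectors give P = [[-8, -3], [3, 1]] with P⁻¹ = [[1, 3], [-3, -8]], and Q = P·diag(-3, -1)·P⁻¹.
Then Q^7 = P·diag(-2187, -1)·P⁻¹ = [[17496, 3], [-6561, -1]] · [[1, 3], [-3, -8]] = [[17487, 52464], [-6558, -19675]].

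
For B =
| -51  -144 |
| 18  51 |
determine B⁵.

[[-4131, -11664], [1458, 4131]]

tr B = 0 and det B = -9, so the characteristic polynomial is λ² − (0)λ + (-9) with roots 3 and -3.
Eigenvectors give P = [[-8, -3], [3, 1]] with P⁻¹ = [[1, 3], [-3, -8]], and B = P·diag(3, -3)·P⁻¹.
Then B⁵ = P·diag(243, -243)·P⁻¹ = [[-1944, 729], [729, -243]] · [[1, 3], [-3, -8]] = [[-4131, -11664], [1458, 4131]].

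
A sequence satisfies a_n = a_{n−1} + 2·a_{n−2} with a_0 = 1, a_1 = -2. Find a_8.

-84

With companion matrix T = [[1, 2], [1, 0]], [a_n, a_{n−1}]ᵀ = T·[a_{n−1}, a_{n−2}]ᵀ, so [a_8, a_7]ᵀ = T^7·[a_1, a_0]ᵀ.
T^7 = [[85, 86], [43, 42]], giving [a_8, a_7]ᵀ = [[-84], [-44]].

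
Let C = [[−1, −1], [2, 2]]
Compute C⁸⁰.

[[−1, −1], [2, 2]]

C² = C (a projection; rank 1, trace 1), so C⁸⁰ = C.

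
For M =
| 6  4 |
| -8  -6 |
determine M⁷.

[[384, 256], [-512, -384]]

tr M = 0 and det M = -4, so the characteristic polynomial is λ² − (0)λ + (-4) with roots 2 and -2.
Eigenvectors give P = [[1, -1], [-1, 2]] with P⁻¹ = [[2, 1], [1, 1]], and M = P·diag(2, -2)·P⁻¹.
Then M⁷ = P·diag(128, -128)·P⁻¹ = [[128, 128], [-128, -256]] · [[2, 1], [1, 1]] = [[384, 256], [-512, -384]].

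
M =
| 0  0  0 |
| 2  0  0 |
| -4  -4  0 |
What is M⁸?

M is strictly triangular, hence nilpotent: M³ = 0, so M⁸ = 0.

[[0, 0, 0], [0, 0, 0], [0, 0, 0]]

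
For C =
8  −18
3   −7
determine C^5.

[[98, −198], [33, −67]]

tr C = 1 and det C = −2, so the characteristic polynomial is λ² − (1)λ + (−2) with roots −1 and 2.
Eigenvectors give P = [[2, 3], [1, 1]] with P⁻¹ = [[−1, 3], [1, −2]], and C = P·diag(−1, 2)·P⁻¹.
Then C^5 = P·diag(−1, 32)·P⁻¹ = [[−2, 96], [−1, 32]] · [[−1, 3], [1, −2]] = [[98, −198], [33, −67]].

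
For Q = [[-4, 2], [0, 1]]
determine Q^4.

[[256, -102], [0, 1]]

Q^2 = [[16, -6], [0, 1]]
Q^3 = [[-64, 26], [0, 1]]
Q^4 = [[256, -102], [0, 1]]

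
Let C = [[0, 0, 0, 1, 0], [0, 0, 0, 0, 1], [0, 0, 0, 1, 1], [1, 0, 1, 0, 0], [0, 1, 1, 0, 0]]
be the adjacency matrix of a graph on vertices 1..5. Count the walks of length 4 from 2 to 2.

The number of length-4 walks from vertex 2 to vertex 2 is entry (2,2) of C⁴, where C is the adjacency matrix.
C² = [[1, 0, 1, 0, 0], [0, 1, 1, 0, 0], [1, 1, 2, 0, 0], [0, 0, 0, 2, 1], [0, 0, 0, 1, 2]]
C³ = [[0, 0, 0, 2, 1], [0, 0, 0, 1, 2], [0, 0, 0, 3, 3], [2, 1, 3, 0, 0], [1, 2, 3, 0, 0]]
C⁴ = [[2, 1, 3, 0, 0], [1, 2, 3, 0, 0], [3, 3, 6, 0, 0], [0, 0, 0, 5, 4], [0, 0, 0, 4, 5]]

2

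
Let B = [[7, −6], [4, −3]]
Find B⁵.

[[727, −726], [484, −483]]

tr B = 4 and det B = 3, so the characteristic polynomial is λ² − (4)λ + (3) with roots 1 and 3.
Eigenvectors give P = [[1, 3], [1, 2]] with P⁻¹ = [[−2, 3], [1, −1]], and B = P·diag(1, 3)·P⁻¹.
Then B⁵ = P·diag(1, 243)·P⁻¹ = [[1, 729], [1, 486]] · [[−2, 3], [1, −1]] = [[727, −726], [484, −483]].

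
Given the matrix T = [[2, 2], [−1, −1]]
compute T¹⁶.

T² = T (a projection; rank 1, trace 1), so T¹⁶ = T.

[[2, 2], [−1, −1]]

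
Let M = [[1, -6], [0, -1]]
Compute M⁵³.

M² = I (check: tr M = 0 and det M = -1), so M⁵³ = M since 53 is odd.

[[1, -6], [0, -1]]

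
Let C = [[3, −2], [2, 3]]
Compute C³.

[[−9, −46], [46, −9]]

C² = [[5, −12], [12, 5]]
C³ = [[−9, −46], [46, −9]]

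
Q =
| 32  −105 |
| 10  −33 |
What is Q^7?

[[14018, −48615], [4630, −16077]]

tr Q = −1 and det Q = −6, so the characteristic polynomial is λ² − (−1)λ + (−6) with roots 2 and −3.
Eigenvectors give P = [[7, 3], [2, 1]] with P⁻¹ = [[1, −3], [−2, 7]], and Q = P·diag(2, −3)·P⁻¹.
Then Q^7 = P·diag(128, −2187)·P⁻¹ = [[896, −6561], [256, −2187]] · [[1, −3], [−2, 7]] = [[14018, −48615], [4630, −16077]].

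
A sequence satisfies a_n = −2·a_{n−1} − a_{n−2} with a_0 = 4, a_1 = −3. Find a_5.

1

With companion matrix C = [[−2, −1], [1, 0]], [a_n, a_{n−1}]ᵀ = C·[a_{n−1}, a_{n−2}]ᵀ, so [a_5, a_4]ᵀ = C⁴·[a_1, a_0]ᵀ.
C⁴ = [[5, 4], [−4, −3]], giving [a_5, a_4]ᵀ = [[1], [0]].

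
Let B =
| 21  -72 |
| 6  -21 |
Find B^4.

tr B = 0 and det B = -9, so the characteristic polynomial is λ² − (0)λ + (-9) with roots -3 and 3.
Eigenvectors give P = [[3, 4], [1, 1]] with P⁻¹ = [[-1, 4], [1, -3]], and B = P·diag(-3, 3)·P⁻¹.
Then B^4 = P·diag(81, 81)·P⁻¹ = [[243, 324], [81, 81]] · [[-1, 4], [1, -3]] = [[81, 0], [0, 81]].

[[81, 0], [0, 81]]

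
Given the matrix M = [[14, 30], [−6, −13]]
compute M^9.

[[2564, 5130], [−1026, −2053]]

tr M = 1 and det M = −2, so the characteristic polynomial is λ² − (1)λ + (−2) with roots −1 and 2.
Eigenvectors give P = [[−2, 5], [1, −2]] with P⁻¹ = [[2, 5], [1, 2]], and M = P·diag(−1, 2)·P⁻¹.
Then M^9 = P·diag(−1, 512)·P⁻¹ = [[2, 2560], [−1, −1024]] · [[2, 5], [1, 2]] = [[2564, 5130], [−1026, −2053]].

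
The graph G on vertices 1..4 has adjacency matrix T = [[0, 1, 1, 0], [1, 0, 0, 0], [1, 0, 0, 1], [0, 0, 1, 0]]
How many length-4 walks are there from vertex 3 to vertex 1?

The number of length-4 walks from vertex 3 to vertex 1 is entry (3,1) of T^4, where T is the adjacency matrix.
T^2 = [[2, 0, 0, 1], [0, 1, 1, 0], [0, 1, 2, 0], [1, 0, 0, 1]]
T^3 = [[0, 2, 3, 0], [2, 0, 0, 1], [3, 0, 0, 2], [0, 1, 2, 0]]
T^4 = [[5, 0, 0, 3], [0, 2, 3, 0], [0, 3, 5, 0], [3, 0, 0, 2]]

0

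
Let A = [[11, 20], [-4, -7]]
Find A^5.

tr A = 4 and det A = 3, so the characteristic polynomial is λ² − (4)λ + (3) with roots 1 and 3.
Eigenvectors give P = [[-2, -5], [1, 2]] with P⁻¹ = [[2, 5], [-1, -2]], and A = P·diag(1, 3)·P⁻¹.
Then A^5 = P·diag(1, 243)·P⁻¹ = [[-2, -1215], [1, 486]] · [[2, 5], [-1, -2]] = [[1211, 2420], [-484, -967]].

[[1211, 2420], [-484, -967]]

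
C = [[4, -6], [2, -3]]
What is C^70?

C² = C (a projection; rank 1, trace 1), so C^70 = C.

[[4, -6], [2, -3]]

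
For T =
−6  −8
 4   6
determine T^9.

[[−1536, −2048], [1024, 1536]]

tr T = 0 and det T = −4, so the characteristic polynomial is λ² − (0)λ + (−4) with roots 2 and −2.
Eigenvectors give P = [[−1, 2], [1, −1]] with P⁻¹ = [[1, 2], [1, 1]], and T = P·diag(2, −2)·P⁻¹.
Then T^9 = P·diag(512, −512)·P⁻¹ = [[−512, −1024], [512, 512]] · [[1, 2], [1, 1]] = [[−1536, −2048], [1024, 1536]].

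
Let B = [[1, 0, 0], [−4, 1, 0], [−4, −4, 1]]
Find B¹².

B = I + N where N = [[0, 0, 0], [−4, 0, 0], [−4, −4, 0]] is strictly lower-triangular, so N³ = 0.
(I + N)¹² = I + 12·N + 66·N² = [[1, 0, 0], [−48, 1, 0], [1008, −48, 1]].

[[1, 0, 0], [−48, 1, 0], [1008, −48, 1]]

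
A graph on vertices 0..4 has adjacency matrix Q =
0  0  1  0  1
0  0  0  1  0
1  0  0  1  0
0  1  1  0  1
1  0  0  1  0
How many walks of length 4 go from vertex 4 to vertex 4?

9

The number of length-4 walks from vertex 4 to vertex 4 is entry (4,4) of Q⁴, where Q is the adjacency matrix.
Q² = [[2, 0, 0, 2, 0], [0, 1, 1, 0, 1], [0, 1, 2, 0, 2], [2, 0, 0, 3, 0], [0, 1, 2, 0, 2]]
Q³ = [[0, 2, 4, 0, 4], [2, 0, 0, 3, 0], [4, 0, 0, 5, 0], [0, 3, 5, 0, 5], [4, 0, 0, 5, 0]]
Q⁴ = [[8, 0, 0, 10, 0], [0, 3, 5, 0, 5], [0, 5, 9, 0, 9], [10, 0, 0, 13, 0], [0, 5, 9, 0, 9]]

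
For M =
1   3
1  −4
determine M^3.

[[−5, 48], [16, −85]]

M^2 = [[4, −9], [−3, 19]]
M^3 = [[−5, 48], [16, −85]]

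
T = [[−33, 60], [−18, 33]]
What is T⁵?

[[−2673, 4860], [−1458, 2673]]

tr T = 0 and det T = −9, so the characteristic polynomial is λ² − (0)λ + (−9) with roots 3 and −3.
Eigenvectors give P = [[−5, −2], [−3, −1]] with P⁻¹ = [[1, −2], [−3, 5]], and T = P·diag(3, −3)·P⁻¹.
Then T⁵ = P·diag(243, −243)·P⁻¹ = [[−1215, 486], [−729, 243]] · [[1, −2], [−3, 5]] = [[−2673, 4860], [−1458, 2673]].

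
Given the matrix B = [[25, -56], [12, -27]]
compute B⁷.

tr B = -2 and det B = -3, so the characteristic polynomial is λ² − (-2)λ + (-3) with roots 1 and -3.
Eigenvectors give P = [[7, 2], [3, 1]] with P⁻¹ = [[1, -2], [-3, 7]], and B = P·diag(1, -3)·P⁻¹.
Then B⁷ = P·diag(1, -2187)·P⁻¹ = [[7, -4374], [3, -2187]] · [[1, -2], [-3, 7]] = [[13129, -30632], [6564, -15315]].

[[13129, -30632], [6564, -15315]]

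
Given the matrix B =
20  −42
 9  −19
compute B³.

tr B = 1 and det B = −2, so the characteristic polynomial is λ² − (1)λ + (−2) with roots −1 and 2.
Eigenvectors give P = [[2, 7], [1, 3]] with P⁻¹ = [[−3, 7], [1, −2]], and B = P·diag(−1, 2)·P⁻¹.
Then B³ = P·diag(−1, 8)·P⁻¹ = [[−2, 56], [−1, 24]] · [[−3, 7], [1, −2]] = [[62, −126], [27, −55]].

[[62, −126], [27, −55]]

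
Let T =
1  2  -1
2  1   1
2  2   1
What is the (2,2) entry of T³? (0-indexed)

1

T² = [[3, 2, 0], [6, 7, 0], [8, 8, 1]]
T³ = [[7, 8, -1], [20, 19, 1], [26, 26, 1]]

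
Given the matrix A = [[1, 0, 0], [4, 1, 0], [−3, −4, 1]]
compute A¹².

A = I + N where N = [[0, 0, 0], [4, 0, 0], [−3, −4, 0]] is strictly lower-triangular, so N³ = 0.
(I + N)¹² = I + 12·N + 66·N² = [[1, 0, 0], [48, 1, 0], [−1092, −48, 1]].

[[1, 0, 0], [48, 1, 0], [−1092, −48, 1]]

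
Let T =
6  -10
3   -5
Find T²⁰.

[[6, -10], [3, -5]]

T² = T (a projection; rank 1, trace 1), so T²⁰ = T.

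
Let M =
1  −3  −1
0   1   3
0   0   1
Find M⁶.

[[1, −18, −141], [0, 1, 18], [0, 0, 1]]

M = I + N where N = [[0, −3, −1], [0, 0, 3], [0, 0, 0]] is strictly upper-triangular, so N³ = 0.
(I + N)⁶ = I + 6·N + 15·N² = [[1, −18, −141], [0, 1, 18], [0, 0, 1]].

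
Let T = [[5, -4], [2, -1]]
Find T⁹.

tr T = 4 and det T = 3, so the characteristic polynomial is λ² − (4)λ + (3) with roots 3 and 1.
Eigenvectors give P = [[-2, 1], [-1, 1]] with P⁻¹ = [[-1, 1], [-1, 2]], and T = P·diag(3, 1)·P⁻¹.
Then T⁹ = P·diag(19683, 1)·P⁻¹ = [[-39366, 1], [-19683, 1]] · [[-1, 1], [-1, 2]] = [[39365, -39364], [19682, -19681]].

[[39365, -39364], [19682, -19681]]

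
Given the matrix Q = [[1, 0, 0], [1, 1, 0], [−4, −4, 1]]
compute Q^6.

[[1, 0, 0], [6, 1, 0], [−84, −24, 1]]

Q = I + N where N = [[0, 0, 0], [1, 0, 0], [−4, −4, 0]] is strictly lower-triangular, so N^3 = 0.
(I + N)^6 = I + 6·N + 15·N^2 = [[1, 0, 0], [6, 1, 0], [−84, −24, 1]].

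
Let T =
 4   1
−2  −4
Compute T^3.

[[56, 14], [−28, −56]]

T^2 = [[14, 0], [0, 14]]
T^3 = [[56, 14], [−28, −56]]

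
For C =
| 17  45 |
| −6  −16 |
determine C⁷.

[[773, 1935], [−258, −646]]

tr C = 1 and det C = −2, so the characteristic polynomial is λ² − (1)λ + (−2) with roots −1 and 2.
Eigenvectors give P = [[−5, −3], [2, 1]] with P⁻¹ = [[1, 3], [−2, −5]], and C = P·diag(−1, 2)·P⁻¹.
Then C⁷ = P·diag(−1, 128)·P⁻¹ = [[5, −384], [−2, 128]] · [[1, 3], [−2, −5]] = [[773, 1935], [−258, −646]].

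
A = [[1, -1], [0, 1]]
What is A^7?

A = I + N where N = [[0, -1], [0, 0]] is strictly upper-triangular, so N^2 = 0.
(I + N)^7 = I + 7·N = [[1, -7], [0, 1]].

[[1, -7], [0, 1]]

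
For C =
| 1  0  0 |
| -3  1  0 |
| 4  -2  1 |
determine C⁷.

C = I + N where N = [[0, 0, 0], [-3, 0, 0], [4, -2, 0]] is strictly lower-triangular, so N³ = 0.
(I + N)⁷ = I + 7·N + 21·N² = [[1, 0, 0], [-21, 1, 0], [154, -14, 1]].

[[1, 0, 0], [-21, 1, 0], [154, -14, 1]]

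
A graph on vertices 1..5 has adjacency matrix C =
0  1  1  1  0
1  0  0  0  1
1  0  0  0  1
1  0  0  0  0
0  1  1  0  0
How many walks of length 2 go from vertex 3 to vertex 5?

The number of length-2 walks from vertex 3 to vertex 5 is entry (3,5) of C^2, where C is the adjacency matrix.
C^2 = [[3, 0, 0, 0, 2], [0, 2, 2, 1, 0], [0, 2, 2, 1, 0], [0, 1, 1, 1, 0], [2, 0, 0, 0, 2]]

0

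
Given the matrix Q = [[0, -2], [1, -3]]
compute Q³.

tr Q = -3 and det Q = 2, so the characteristic polynomial is λ² − (-3)λ + (2) with roots -2 and -1.
Eigenvectors give P = [[1, 2], [1, 1]] with P⁻¹ = [[-1, 2], [1, -1]], and Q = P·diag(-2, -1)·P⁻¹.
Then Q³ = P·diag(-8, -1)·P⁻¹ = [[-8, -2], [-8, -1]] · [[-1, 2], [1, -1]] = [[6, -14], [7, -15]].

[[6, -14], [7, -15]]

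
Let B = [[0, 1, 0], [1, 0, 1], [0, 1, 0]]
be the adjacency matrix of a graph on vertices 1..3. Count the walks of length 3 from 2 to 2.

0

The number of length-3 walks from vertex 2 to vertex 2 is entry (2,2) of B³, where B is the adjacency matrix.
B² = [[1, 0, 1], [0, 2, 0], [1, 0, 1]]
B³ = [[0, 2, 0], [2, 0, 2], [0, 2, 0]]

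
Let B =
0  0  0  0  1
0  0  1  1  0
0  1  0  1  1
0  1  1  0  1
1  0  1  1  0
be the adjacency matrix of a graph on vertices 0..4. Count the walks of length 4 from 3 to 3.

16

The number of length-4 walks from vertex 3 to vertex 3 is entry (3,3) of B⁴, where B is the adjacency matrix.
B² = [[1, 0, 1, 1, 0], [0, 2, 1, 1, 2], [1, 1, 3, 2, 1], [1, 1, 2, 3, 1], [0, 2, 1, 1, 3]]
B³ = [[0, 2, 1, 1, 3], [2, 2, 5, 5, 2], [1, 5, 4, 5, 6], [1, 5, 5, 4, 6], [3, 2, 6, 6, 2]]
B⁴ = [[3, 2, 6, 6, 2], [2, 10, 9, 9, 12], [6, 9, 16, 15, 10], [6, 9, 15, 16, 10], [2, 12, 10, 10, 15]]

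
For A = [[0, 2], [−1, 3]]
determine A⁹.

[[−510, 1022], [−511, 1023]]

tr A = 3 and det A = 2, so the characteristic polynomial is λ² − (3)λ + (2) with roots 2 and 1.
Eigenvectors give P = [[−1, 2], [−1, 1]] with P⁻¹ = [[1, −2], [1, −1]], and A = P·diag(2, 1)·P⁻¹.
Then A⁹ = P·diag(512, 1)·P⁻¹ = [[−512, 2], [−512, 1]] · [[1, −2], [1, −1]] = [[−510, 1022], [−511, 1023]].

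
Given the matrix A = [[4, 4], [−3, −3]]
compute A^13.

A² = A (a projection; rank 1, trace 1), so A^13 = A.

[[4, 4], [−3, −3]]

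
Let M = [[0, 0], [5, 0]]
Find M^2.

[[0, 0], [0, 0]]

M is strictly triangular, hence nilpotent: M^2 = 0, so M^2 = 0.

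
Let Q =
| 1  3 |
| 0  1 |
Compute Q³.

[[1, 9], [0, 1]]

Q = I + N where N = [[0, 3], [0, 0]] is strictly upper-triangular, so N² = 0.
(I + N)³ = I + 3·N = [[1, 9], [0, 1]].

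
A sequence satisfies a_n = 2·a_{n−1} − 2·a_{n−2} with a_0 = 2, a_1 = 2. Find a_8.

32

With companion matrix Q = [[2, −2], [1, 0]], [a_n, a_{n−1}]ᵀ = Q·[a_{n−1}, a_{n−2}]ᵀ, so [a_8, a_7]ᵀ = Q^7·[a_1, a_0]ᵀ.
Q^7 = [[0, 16], [−8, 16]], giving [a_8, a_7]ᵀ = [[32], [16]].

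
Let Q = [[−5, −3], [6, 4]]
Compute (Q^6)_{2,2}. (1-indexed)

−62

tr Q = −1 and det Q = −2, so the characteristic polynomial is λ² − (−1)λ + (−2) with roots 1 and −2.
Eigenvectors give P = [[−1, 1], [2, −1]] with P⁻¹ = [[1, 1], [2, 1]], and Q = P·diag(1, −2)·P⁻¹.
Then Q^6 = P·diag(1, 64)·P⁻¹ = [[−1, 64], [2, −64]] · [[1, 1], [2, 1]] = [[127, 63], [−126, −62]].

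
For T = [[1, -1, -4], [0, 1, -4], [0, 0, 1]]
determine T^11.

T = I + N where N = [[0, -1, -4], [0, 0, -4], [0, 0, 0]] is strictly upper-triangular, so N^3 = 0.
(I + N)^11 = I + 11·N + 55·N^2 = [[1, -11, 176], [0, 1, -44], [0, 0, 1]].

[[1, -11, 176], [0, 1, -44], [0, 0, 1]]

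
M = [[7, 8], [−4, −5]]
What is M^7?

[[4375, 4376], [−2188, −2189]]

tr M = 2 and det M = −3, so the characteristic polynomial is λ² − (2)λ + (−3) with roots −1 and 3.
Eigenvectors give P = [[−1, 2], [1, −1]] with P⁻¹ = [[1, 2], [1, 1]], and M = P·diag(−1, 3)·P⁻¹.
Then M^7 = P·diag(−1, 2187)·P⁻¹ = [[1, 4374], [−1, −2187]] · [[1, 2], [1, 1]] = [[4375, 4376], [−2188, −2189]].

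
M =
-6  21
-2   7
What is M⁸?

M² = M (a projection; rank 1, trace 1), so M⁸ = M.

[[-6, 21], [-2, 7]]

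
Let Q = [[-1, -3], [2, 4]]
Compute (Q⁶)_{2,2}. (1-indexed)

tr Q = 3 and det Q = 2, so the characteristic polynomial is λ² − (3)λ + (2) with roots 2 and 1.
Eigenvectors give P = [[-1, 3], [1, -2]] with P⁻¹ = [[2, 3], [1, 1]], and Q = P·diag(2, 1)·P⁻¹.
Then Q⁶ = P·diag(64, 1)·P⁻¹ = [[-64, 3], [64, -2]] · [[2, 3], [1, 1]] = [[-125, -189], [126, 190]].

190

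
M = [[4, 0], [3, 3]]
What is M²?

[[16, 0], [21, 9]]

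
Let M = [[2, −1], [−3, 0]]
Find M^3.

[[20, −7], [−21, 6]]

M^2 = [[7, −2], [−6, 3]]
M^3 = [[20, −7], [−21, 6]]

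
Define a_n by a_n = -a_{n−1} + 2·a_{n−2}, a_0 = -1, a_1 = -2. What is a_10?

With companion matrix B = [[-1, 2], [1, 0]], [a_n, a_{n−1}]ᵀ = B·[a_{n−1}, a_{n−2}]ᵀ, so [a_10, a_9]ᵀ = B⁹·[a_1, a_0]ᵀ.
B⁹ = [[-341, 342], [171, -170]], giving [a_10, a_9]ᵀ = [[340], [-172]].

340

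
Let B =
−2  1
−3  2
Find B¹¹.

B² = I (check: tr B = 0 and det B = −1), so B¹¹ = B since 11 is odd.

[[−2, 1], [−3, 2]]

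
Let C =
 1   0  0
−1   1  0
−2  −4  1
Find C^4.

[[1, 0, 0], [−4, 1, 0], [16, −16, 1]]

C = I + N where N = [[0, 0, 0], [−1, 0, 0], [−2, −4, 0]] is strictly lower-triangular, so N^3 = 0.
(I + N)^4 = I + 4·N + 6·N^2 = [[1, 0, 0], [−4, 1, 0], [16, −16, 1]].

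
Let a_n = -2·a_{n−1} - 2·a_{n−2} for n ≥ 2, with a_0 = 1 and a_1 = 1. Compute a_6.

With companion matrix A = [[-2, -2], [1, 0]], [a_n, a_{n−1}]ᵀ = A·[a_{n−1}, a_{n−2}]ᵀ, so [a_6, a_5]ᵀ = A^5·[a_1, a_0]ᵀ.
A^5 = [[8, 8], [-4, 0]], giving [a_6, a_5]ᵀ = [[16], [-4]].

16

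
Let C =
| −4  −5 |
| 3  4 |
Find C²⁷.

C² = I (check: tr C = 0 and det C = −1), so C²⁷ = C since 27 is odd.

[[−4, −5], [3, 4]]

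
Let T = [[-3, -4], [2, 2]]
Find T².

[[1, 4], [-2, -4]]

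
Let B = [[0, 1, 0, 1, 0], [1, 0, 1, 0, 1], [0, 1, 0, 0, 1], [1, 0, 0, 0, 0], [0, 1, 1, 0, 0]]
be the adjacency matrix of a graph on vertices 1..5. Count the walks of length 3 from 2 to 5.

The number of length-3 walks from vertex 2 to vertex 5 is entry (2,5) of B³, where B is the adjacency matrix.
B² = [[2, 0, 1, 0, 1], [0, 3, 1, 1, 1], [1, 1, 2, 0, 1], [0, 1, 0, 1, 0], [1, 1, 1, 0, 2]]
B³ = [[0, 4, 1, 2, 1], [4, 2, 4, 0, 4], [1, 4, 2, 1, 3], [2, 0, 1, 0, 1], [1, 4, 3, 1, 2]]

4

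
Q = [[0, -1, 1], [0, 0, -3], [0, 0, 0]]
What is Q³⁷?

Q is strictly triangular, hence nilpotent: Q³ = 0, so Q³⁷ = 0.

[[0, 0, 0], [0, 0, 0], [0, 0, 0]]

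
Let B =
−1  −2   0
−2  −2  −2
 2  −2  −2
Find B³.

B² = [[5, 6, 4], [2, 12, 8], [−2, 4, 8]]
B³ = [[−9, −30, −20], [−10, −44, −40], [10, −20, −24]]

[[−9, −30, −20], [−10, −44, −40], [10, −20, −24]]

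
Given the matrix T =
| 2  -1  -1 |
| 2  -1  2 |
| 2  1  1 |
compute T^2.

[[0, -2, -5], [6, 1, -2], [8, -2, 1]]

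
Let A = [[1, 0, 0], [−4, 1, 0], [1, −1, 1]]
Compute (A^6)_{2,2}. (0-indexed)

A = I + N where N = [[0, 0, 0], [−4, 0, 0], [1, −1, 0]] is strictly lower-triangular, so N^3 = 0.
(I + N)^6 = I + 6·N + 15·N^2 = [[1, 0, 0], [−24, 1, 0], [66, −6, 1]].

1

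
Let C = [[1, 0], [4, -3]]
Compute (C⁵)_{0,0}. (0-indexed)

1

tr C = -2 and det C = -3, so the characteristic polynomial is λ² − (-2)λ + (-3) with roots -3 and 1.
Eigenvectors give P = [[0, 1], [1, 1]] with P⁻¹ = [[-1, 1], [1, 0]], and C = P·diag(-3, 1)·P⁻¹.
Then C⁵ = P·diag(-243, 1)·P⁻¹ = [[0, 1], [-243, 1]] · [[-1, 1], [1, 0]] = [[1, 0], [244, -243]].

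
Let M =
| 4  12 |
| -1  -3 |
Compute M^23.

M² = M (a projection; rank 1, trace 1), so M^23 = M.

[[4, 12], [-1, -3]]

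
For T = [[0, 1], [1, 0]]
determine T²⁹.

[[0, 1], [1, 0]]

T² = I (check: tr T = 0 and det T = -1), so T²⁹ = T since 29 is odd.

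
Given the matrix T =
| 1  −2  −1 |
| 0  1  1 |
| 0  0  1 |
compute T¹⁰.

[[1, −20, −100], [0, 1, 10], [0, 0, 1]]

T = I + N where N = [[0, −2, −1], [0, 0, 1], [0, 0, 0]] is strictly upper-triangular, so N³ = 0.
(I + N)¹⁰ = I + 10·N + 45·N² = [[1, −20, −100], [0, 1, 10], [0, 0, 1]].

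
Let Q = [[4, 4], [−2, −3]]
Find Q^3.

[[24, 20], [−10, −11]]

Q^2 = [[8, 4], [−2, 1]]
Q^3 = [[24, 20], [−10, −11]]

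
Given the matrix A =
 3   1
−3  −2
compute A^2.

[[6, 1], [−3, 1]]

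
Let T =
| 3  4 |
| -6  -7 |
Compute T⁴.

tr T = -4 and det T = 3, so the characteristic polynomial is λ² − (-4)λ + (3) with roots -3 and -1.
Eigenvectors give P = [[-2, -1], [3, 1]] with P⁻¹ = [[1, 1], [-3, -2]], and T = P·diag(-3, -1)·P⁻¹.
Then T⁴ = P·diag(81, 1)·P⁻¹ = [[-162, -1], [243, 1]] · [[1, 1], [-3, -2]] = [[-159, -160], [240, 241]].

[[-159, -160], [240, 241]]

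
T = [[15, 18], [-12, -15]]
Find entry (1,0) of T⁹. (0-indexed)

-78732

tr T = 0 and det T = -9, so the characteristic polynomial is λ² − (0)λ + (-9) with roots -3 and 3.
Eigenvectors give P = [[1, 3], [-1, -2]] with P⁻¹ = [[-2, -3], [1, 1]], and T = P·diag(-3, 3)·P⁻¹.
Then T⁹ = P·diag(-19683, 19683)·P⁻¹ = [[-19683, 59049], [19683, -39366]] · [[-2, -3], [1, 1]] = [[98415, 118098], [-78732, -98415]].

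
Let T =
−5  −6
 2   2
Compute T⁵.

tr T = −3 and det T = 2, so the characteristic polynomial is λ² − (−3)λ + (2) with roots −2 and −1.
Eigenvectors give P = [[2, 3], [−1, −2]] with P⁻¹ = [[2, 3], [−1, −2]], and T = P·diag(−2, −1)·P⁻¹.
Then T⁵ = P·diag(−32, −1)·P⁻¹ = [[−64, −3], [32, 2]] · [[2, 3], [−1, −2]] = [[−125, −186], [62, 92]].

[[−125, −186], [62, 92]]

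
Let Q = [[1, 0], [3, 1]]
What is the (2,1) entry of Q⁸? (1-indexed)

24

Q = I + N where N = [[0, 0], [3, 0]] is strictly lower-triangular, so N² = 0.
(I + N)⁸ = I + 8·N = [[1, 0], [24, 1]].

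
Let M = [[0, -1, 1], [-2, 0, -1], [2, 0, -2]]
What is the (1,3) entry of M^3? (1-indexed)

6

M^2 = [[4, 0, -1], [-2, 2, 0], [-4, -2, 6]]
M^3 = [[-2, -4, 6], [-4, 2, -4], [16, 4, -14]]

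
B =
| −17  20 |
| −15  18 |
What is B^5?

tr B = 1 and det B = −6, so the characteristic polynomial is λ² − (1)λ + (−6) with roots −2 and 3.
Eigenvectors give P = [[−4, −1], [−3, −1]] with P⁻¹ = [[−1, 1], [3, −4]], and B = P·diag(−2, 3)·P⁻¹.
Then B^5 = P·diag(−32, 243)·P⁻¹ = [[128, −243], [96, −243]] · [[−1, 1], [3, −4]] = [[−857, 1100], [−825, 1068]].

[[−857, 1100], [−825, 1068]]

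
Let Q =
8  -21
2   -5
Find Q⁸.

tr Q = 3 and det Q = 2, so the characteristic polynomial is λ² − (3)λ + (2) with roots 2 and 1.
Eigenvectors give P = [[7, 3], [2, 1]] with P⁻¹ = [[1, -3], [-2, 7]], and Q = P·diag(2, 1)·P⁻¹.
Then Q⁸ = P·diag(256, 1)·P⁻¹ = [[1792, 3], [512, 1]] · [[1, -3], [-2, 7]] = [[1786, -5355], [510, -1529]].

[[1786, -5355], [510, -1529]]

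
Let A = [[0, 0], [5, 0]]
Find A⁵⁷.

A is strictly triangular, hence nilpotent: A² = 0, so A⁵⁷ = 0.

[[0, 0], [0, 0]]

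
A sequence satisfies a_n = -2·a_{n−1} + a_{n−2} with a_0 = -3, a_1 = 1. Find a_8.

-915

With companion matrix A = [[-2, 1], [1, 0]], [a_n, a_{n−1}]ᵀ = A·[a_{n−1}, a_{n−2}]ᵀ, so [a_8, a_7]ᵀ = A^7·[a_1, a_0]ᵀ.
A^7 = [[-408, 169], [169, -70]], giving [a_8, a_7]ᵀ = [[-915], [379]].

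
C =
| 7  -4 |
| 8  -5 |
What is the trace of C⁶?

730

tr C = 2 and det C = -3, so the characteristic polynomial is λ² − (2)λ + (-3) with roots -1 and 3.
Eigenvectors give P = [[-1, 1], [-2, 1]] with P⁻¹ = [[1, -1], [2, -1]], and C = P·diag(-1, 3)·P⁻¹.
Then C⁶ = P·diag(1, 729)·P⁻¹ = [[-1, 729], [-2, 729]] · [[1, -1], [2, -1]] = [[1457, -728], [1456, -727]].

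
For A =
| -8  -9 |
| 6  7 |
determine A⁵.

[[-98, -99], [66, 67]]

tr A = -1 and det A = -2, so the characteristic polynomial is λ² − (-1)λ + (-2) with roots 1 and -2.
Eigenvectors give P = [[-1, 3], [1, -2]] with P⁻¹ = [[2, 3], [1, 1]], and A = P·diag(1, -2)·P⁻¹.
Then A⁵ = P·diag(1, -32)·P⁻¹ = [[-1, -96], [1, 64]] · [[2, 3], [1, 1]] = [[-98, -99], [66, 67]].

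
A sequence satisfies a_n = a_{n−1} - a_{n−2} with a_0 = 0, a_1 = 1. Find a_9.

With companion matrix M = [[1, -1], [1, 0]], [a_n, a_{n−1}]ᵀ = M·[a_{n−1}, a_{n−2}]ᵀ, so [a_9, a_8]ᵀ = M^8·[a_1, a_0]ᵀ.
M^8 = [[0, -1], [1, -1]], giving [a_9, a_8]ᵀ = [[0], [1]].

0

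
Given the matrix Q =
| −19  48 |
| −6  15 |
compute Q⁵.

tr Q = −4 and det Q = 3, so the characteristic polynomial is λ² − (−4)λ + (3) with roots −1 and −3.
Eigenvectors give P = [[−8, 3], [−3, 1]] with P⁻¹ = [[1, −3], [3, −8]], and Q = P·diag(−1, −3)·P⁻¹.
Then Q⁵ = P·diag(−1, −243)·P⁻¹ = [[8, −729], [3, −243]] · [[1, −3], [3, −8]] = [[−2179, 5808], [−726, 1935]].

[[−2179, 5808], [−726, 1935]]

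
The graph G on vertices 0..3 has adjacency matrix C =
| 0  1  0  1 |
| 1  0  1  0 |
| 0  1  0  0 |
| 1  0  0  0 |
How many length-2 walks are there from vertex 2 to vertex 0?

1

The number of length-2 walks from vertex 2 to vertex 0 is entry (2,0) of C², where C is the adjacency matrix.
C² = [[2, 0, 1, 0], [0, 2, 0, 1], [1, 0, 1, 0], [0, 1, 0, 1]]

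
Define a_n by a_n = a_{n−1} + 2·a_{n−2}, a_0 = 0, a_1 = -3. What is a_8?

-255

With companion matrix Q = [[1, 2], [1, 0]], [a_n, a_{n−1}]ᵀ = Q·[a_{n−1}, a_{n−2}]ᵀ, so [a_8, a_7]ᵀ = Q^7·[a_1, a_0]ᵀ.
Q^7 = [[85, 86], [43, 42]], giving [a_8, a_7]ᵀ = [[-255], [-129]].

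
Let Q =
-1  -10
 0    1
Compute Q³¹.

[[-1, -10], [0, 1]]

Q² = I (check: tr Q = 0 and det Q = -1), so Q³¹ = Q since 31 is odd.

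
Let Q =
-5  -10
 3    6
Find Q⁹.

Q² = Q (a projection; rank 1, trace 1), so Q⁹ = Q.

[[-5, -10], [3, 6]]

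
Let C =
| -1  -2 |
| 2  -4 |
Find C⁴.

C² = [[-3, 10], [-10, 12]]
C³ = [[23, -34], [34, -28]]
C⁴ = [[-91, 90], [-90, 44]]

[[-91, 90], [-90, 44]]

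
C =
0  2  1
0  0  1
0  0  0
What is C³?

[[0, 0, 0], [0, 0, 0], [0, 0, 0]]

C is strictly triangular, hence nilpotent: C³ = 0, so C³ = 0.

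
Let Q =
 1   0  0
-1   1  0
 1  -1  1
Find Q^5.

[[1, 0, 0], [-5, 1, 0], [15, -5, 1]]

Q = I + N where N = [[0, 0, 0], [-1, 0, 0], [1, -1, 0]] is strictly lower-triangular, so N^3 = 0.
(I + N)^5 = I + 5·N + 10·N^2 = [[1, 0, 0], [-5, 1, 0], [15, -5, 1]].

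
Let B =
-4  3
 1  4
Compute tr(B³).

0

B² = [[19, 0], [0, 19]]
B³ = [[-76, 57], [19, 76]]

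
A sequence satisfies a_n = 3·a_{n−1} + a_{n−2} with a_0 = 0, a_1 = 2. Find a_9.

With companion matrix M = [[3, 1], [1, 0]], [a_n, a_{n−1}]ᵀ = M·[a_{n−1}, a_{n−2}]ᵀ, so [a_9, a_8]ᵀ = M^8·[a_1, a_0]ᵀ.
M^8 = [[12970, 3927], [3927, 1189]], giving [a_9, a_8]ᵀ = [[25940], [7854]].

25940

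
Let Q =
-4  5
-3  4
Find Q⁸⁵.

Q² = I (check: tr Q = 0 and det Q = -1), so Q⁸⁵ = Q since 85 is odd.

[[-4, 5], [-3, 4]]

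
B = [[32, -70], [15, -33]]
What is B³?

[[218, -490], [105, -237]]

tr B = -1 and det B = -6, so the characteristic polynomial is λ² − (-1)λ + (-6) with roots 2 and -3.
Eigenvectors give P = [[7, 2], [3, 1]] with P⁻¹ = [[1, -2], [-3, 7]], and B = P·diag(2, -3)·P⁻¹.
Then B³ = P·diag(8, -27)·P⁻¹ = [[56, -54], [24, -27]] · [[1, -2], [-3, 7]] = [[218, -490], [105, -237]].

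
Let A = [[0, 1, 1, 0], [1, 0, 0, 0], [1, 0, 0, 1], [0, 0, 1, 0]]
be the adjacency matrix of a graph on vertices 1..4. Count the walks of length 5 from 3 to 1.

8

The number of length-5 walks from vertex 3 to vertex 1 is entry (3,1) of A^5, where A is the adjacency matrix.
A^2 = [[2, 0, 0, 1], [0, 1, 1, 0], [0, 1, 2, 0], [1, 0, 0, 1]]
A^3 = [[0, 2, 3, 0], [2, 0, 0, 1], [3, 0, 0, 2], [0, 1, 2, 0]]
A^4 = [[5, 0, 0, 3], [0, 2, 3, 0], [0, 3, 5, 0], [3, 0, 0, 2]]
A^5 = [[0, 5, 8, 0], [5, 0, 0, 3], [8, 0, 0, 5], [0, 3, 5, 0]]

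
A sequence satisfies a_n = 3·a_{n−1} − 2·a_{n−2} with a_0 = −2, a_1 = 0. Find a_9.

1020

With companion matrix B = [[3, −2], [1, 0]], [a_n, a_{n−1}]ᵀ = B·[a_{n−1}, a_{n−2}]ᵀ, so [a_9, a_8]ᵀ = B^8·[a_1, a_0]ᵀ.
B^8 = [[511, −510], [255, −254]], giving [a_9, a_8]ᵀ = [[1020], [508]].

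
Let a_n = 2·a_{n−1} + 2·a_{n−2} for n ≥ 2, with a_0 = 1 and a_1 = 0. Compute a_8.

656

With companion matrix M = [[2, 2], [1, 0]], [a_n, a_{n−1}]ᵀ = M·[a_{n−1}, a_{n−2}]ᵀ, so [a_8, a_7]ᵀ = M⁷·[a_1, a_0]ᵀ.
M⁷ = [[896, 656], [328, 240]], giving [a_8, a_7]ᵀ = [[656], [240]].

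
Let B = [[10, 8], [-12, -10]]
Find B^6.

[[64, 0], [0, 64]]

tr B = 0 and det B = -4, so the characteristic polynomial is λ² − (0)λ + (-4) with roots 2 and -2.
Eigenvectors give P = [[-1, -2], [1, 3]] with P⁻¹ = [[-3, -2], [1, 1]], and B = P·diag(2, -2)·P⁻¹.
Then B^6 = P·diag(64, 64)·P⁻¹ = [[-64, -128], [64, 192]] · [[-3, -2], [1, 1]] = [[64, 0], [0, 64]].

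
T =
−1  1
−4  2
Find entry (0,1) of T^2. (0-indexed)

1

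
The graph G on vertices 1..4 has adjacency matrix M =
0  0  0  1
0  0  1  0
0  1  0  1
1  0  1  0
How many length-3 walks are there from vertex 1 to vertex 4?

The number of length-3 walks from vertex 1 to vertex 4 is entry (1,4) of M³, where M is the adjacency matrix.
M² = [[1, 0, 1, 0], [0, 1, 0, 1], [1, 0, 2, 0], [0, 1, 0, 2]]
M³ = [[0, 1, 0, 2], [1, 0, 2, 0], [0, 2, 0, 3], [2, 0, 3, 0]]

2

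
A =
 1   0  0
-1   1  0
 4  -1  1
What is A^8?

A = I + N where N = [[0, 0, 0], [-1, 0, 0], [4, -1, 0]] is strictly lower-triangular, so N^3 = 0.
(I + N)^8 = I + 8·N + 28·N^2 = [[1, 0, 0], [-8, 1, 0], [60, -8, 1]].

[[1, 0, 0], [-8, 1, 0], [60, -8, 1]]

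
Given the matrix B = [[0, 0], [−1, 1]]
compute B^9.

[[0, 0], [−1, 1]]

B² = B (a projection; rank 1, trace 1), so B^9 = B.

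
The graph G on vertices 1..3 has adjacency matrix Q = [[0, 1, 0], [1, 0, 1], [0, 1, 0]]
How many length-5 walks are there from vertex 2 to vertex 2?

The number of length-5 walks from vertex 2 to vertex 2 is entry (2,2) of Q⁵, where Q is the adjacency matrix.
Q² = [[1, 0, 1], [0, 2, 0], [1, 0, 1]]
Q³ = [[0, 2, 0], [2, 0, 2], [0, 2, 0]]
Q⁴ = [[2, 0, 2], [0, 4, 0], [2, 0, 2]]
Q⁵ = [[0, 4, 0], [4, 0, 4], [0, 4, 0]]

0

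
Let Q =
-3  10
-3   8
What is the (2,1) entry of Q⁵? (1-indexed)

tr Q = 5 and det Q = 6, so the characteristic polynomial is λ² − (5)λ + (6) with roots 2 and 3.
Eigenvectors give P = [[2, -5], [1, -3]] with P⁻¹ = [[3, -5], [1, -2]], and Q = P·diag(2, 3)·P⁻¹.
Then Q⁵ = P·diag(32, 243)·P⁻¹ = [[64, -1215], [32, -729]] · [[3, -5], [1, -2]] = [[-1023, 2110], [-633, 1298]].

-633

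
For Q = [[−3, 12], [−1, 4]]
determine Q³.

Q² = Q (a projection; rank 1, trace 1), so Q³ = Q.

[[−3, 12], [−1, 4]]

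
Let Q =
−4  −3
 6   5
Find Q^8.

[[−254, −255], [510, 511]]

tr Q = 1 and det Q = −2, so the characteristic polynomial is λ² − (1)λ + (−2) with roots 2 and −1.
Eigenvectors give P = [[1, 1], [−2, −1]] with P⁻¹ = [[−1, −1], [2, 1]], and Q = P·diag(2, −1)·P⁻¹.
Then Q^8 = P·diag(256, 1)·P⁻¹ = [[256, 1], [−512, −1]] · [[−1, −1], [2, 1]] = [[−254, −255], [510, 511]].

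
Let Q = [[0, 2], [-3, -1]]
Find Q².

[[-6, -2], [3, -5]]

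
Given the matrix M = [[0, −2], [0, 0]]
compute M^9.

M is strictly triangular, hence nilpotent: M^2 = 0, so M^9 = 0.

[[0, 0], [0, 0]]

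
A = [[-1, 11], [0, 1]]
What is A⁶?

A² = I (check: tr A = 0 and det A = -1), so A⁶ = I since 6 is even.

[[1, 0], [0, 1]]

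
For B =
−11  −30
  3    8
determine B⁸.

[[2551, 7650], [−765, −2294]]

tr B = −3 and det B = 2, so the characteristic polynomial is λ² − (−3)λ + (2) with roots −1 and −2.
Eigenvectors give P = [[3, 10], [−1, −3]] with P⁻¹ = [[−3, −10], [1, 3]], and B = P·diag(−1, −2)·P⁻¹.
Then B⁸ = P·diag(1, 256)·P⁻¹ = [[3, 2560], [−1, −768]] · [[−3, −10], [1, 3]] = [[2551, 7650], [−765, −2294]].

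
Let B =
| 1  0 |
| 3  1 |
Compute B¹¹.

B = I + N where N = [[0, 0], [3, 0]] is strictly lower-triangular, so N² = 0.
(I + N)¹¹ = I + 11·N = [[1, 0], [33, 1]].

[[1, 0], [33, 1]]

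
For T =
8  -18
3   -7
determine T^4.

[[46, -90], [15, -29]]

tr T = 1 and det T = -2, so the characteristic polynomial is λ² − (1)λ + (-2) with roots -1 and 2.
Eigenvectors give P = [[2, -3], [1, -1]] with P⁻¹ = [[-1, 3], [-1, 2]], and T = P·diag(-1, 2)·P⁻¹.
Then T^4 = P·diag(1, 16)·P⁻¹ = [[2, -48], [1, -16]] · [[-1, 3], [-1, 2]] = [[46, -90], [15, -29]].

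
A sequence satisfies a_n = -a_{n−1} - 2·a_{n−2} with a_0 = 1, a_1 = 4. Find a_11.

With companion matrix A = [[-1, -2], [1, 0]], [a_n, a_{n−1}]ᵀ = A·[a_{n−1}, a_{n−2}]ᵀ, so [a_11, a_10]ᵀ = A¹⁰·[a_1, a_0]ᵀ.
A¹⁰ = [[23, -22], [11, 34]], giving [a_11, a_10]ᵀ = [[70], [78]].

70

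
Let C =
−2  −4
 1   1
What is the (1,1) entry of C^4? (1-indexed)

C^2 = [[0, 4], [−1, −3]]
C^3 = [[4, 4], [−1, 1]]
C^4 = [[−4, −12], [3, 5]]

−4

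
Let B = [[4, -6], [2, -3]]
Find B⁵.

B² = B (a projection; rank 1, trace 1), so B⁵ = B.

[[4, -6], [2, -3]]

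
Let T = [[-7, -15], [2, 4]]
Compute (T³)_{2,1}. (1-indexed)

tr T = -3 and det T = 2, so the characteristic polynomial is λ² − (-3)λ + (2) with roots -2 and -1.
Eigenvectors give P = [[-3, -5], [1, 2]] with P⁻¹ = [[-2, -5], [1, 3]], and T = P·diag(-2, -1)·P⁻¹.
Then T³ = P·diag(-8, -1)·P⁻¹ = [[24, 5], [-8, -2]] · [[-2, -5], [1, 3]] = [[-43, -105], [14, 34]].

14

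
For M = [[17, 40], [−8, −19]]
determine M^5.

[[977, 2440], [−488, −1219]]

tr M = −2 and det M = −3, so the characteristic polynomial is λ² − (−2)λ + (−3) with roots −3 and 1.
Eigenvectors give P = [[−2, 5], [1, −2]] with P⁻¹ = [[2, 5], [1, 2]], and M = P·diag(−3, 1)·P⁻¹.
Then M^5 = P·diag(−243, 1)·P⁻¹ = [[486, 5], [−243, −2]] · [[2, 5], [1, 2]] = [[977, 2440], [−488, −1219]].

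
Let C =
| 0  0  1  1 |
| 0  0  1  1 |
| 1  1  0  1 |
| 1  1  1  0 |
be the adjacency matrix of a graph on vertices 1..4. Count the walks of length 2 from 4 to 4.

3

The number of length-2 walks from vertex 4 to vertex 4 is entry (4,4) of C^2, where C is the adjacency matrix.
C^2 = [[2, 2, 1, 1], [2, 2, 1, 1], [1, 1, 3, 2], [1, 1, 2, 3]]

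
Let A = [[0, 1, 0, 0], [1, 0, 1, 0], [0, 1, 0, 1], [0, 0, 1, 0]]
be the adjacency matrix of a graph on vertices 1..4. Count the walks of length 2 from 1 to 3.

The number of length-2 walks from vertex 1 to vertex 3 is entry (1,3) of A², where A is the adjacency matrix.
A² = [[1, 0, 1, 0], [0, 2, 0, 1], [1, 0, 2, 0], [0, 1, 0, 1]]

1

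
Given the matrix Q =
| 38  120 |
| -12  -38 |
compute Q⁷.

[[2432, 7680], [-768, -2432]]

tr Q = 0 and det Q = -4, so the characteristic polynomial is λ² − (0)λ + (-4) with roots 2 and -2.
Eigenvectors give P = [[10, 3], [-3, -1]] with P⁻¹ = [[1, 3], [-3, -10]], and Q = P·diag(2, -2)·P⁻¹.
Then Q⁷ = P·diag(128, -128)·P⁻¹ = [[1280, -384], [-384, 128]] · [[1, 3], [-3, -10]] = [[2432, 7680], [-768, -2432]].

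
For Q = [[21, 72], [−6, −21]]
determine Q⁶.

[[729, 0], [0, 729]]

tr Q = 0 and det Q = −9, so the characteristic polynomial is λ² − (0)λ + (−9) with roots −3 and 3.
Eigenvectors give P = [[−3, 4], [1, −1]] with P⁻¹ = [[1, 4], [1, 3]], and Q = P·diag(−3, 3)·P⁻¹.
Then Q⁶ = P·diag(729, 729)·P⁻¹ = [[−2187, 2916], [729, −729]] · [[1, 4], [1, 3]] = [[729, 0], [0, 729]].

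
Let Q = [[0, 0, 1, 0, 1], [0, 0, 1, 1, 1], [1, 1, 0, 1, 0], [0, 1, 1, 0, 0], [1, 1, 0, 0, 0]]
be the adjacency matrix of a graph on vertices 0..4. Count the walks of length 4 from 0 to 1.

The number of length-4 walks from vertex 0 to vertex 1 is entry (0,1) of Q⁴, where Q is the adjacency matrix.
Q² = [[2, 2, 0, 1, 0], [2, 3, 1, 1, 0], [0, 1, 3, 1, 2], [1, 1, 1, 2, 1], [0, 0, 2, 1, 2]]
Q³ = [[0, 1, 5, 2, 4], [1, 2, 6, 4, 5], [5, 6, 2, 4, 1], [2, 4, 4, 2, 2], [4, 5, 1, 2, 0]]
Q⁴ = [[9, 11, 3, 6, 1], [11, 15, 7, 8, 3], [3, 7, 15, 8, 11], [6, 8, 8, 8, 6], [1, 3, 11, 6, 9]]

11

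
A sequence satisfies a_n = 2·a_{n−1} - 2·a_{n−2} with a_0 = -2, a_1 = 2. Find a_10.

With companion matrix Q = [[2, -2], [1, 0]], [a_n, a_{n−1}]ᵀ = Q·[a_{n−1}, a_{n−2}]ᵀ, so [a_10, a_9]ᵀ = Q^9·[a_1, a_0]ᵀ.
Q^9 = [[32, -32], [16, 0]], giving [a_10, a_9]ᵀ = [[128], [32]].

128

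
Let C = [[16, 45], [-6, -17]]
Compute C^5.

[[166, 495], [-66, -197]]

tr C = -1 and det C = -2, so the characteristic polynomial is λ² − (-1)λ + (-2) with roots -2 and 1.
Eigenvectors give P = [[-5, -3], [2, 1]] with P⁻¹ = [[1, 3], [-2, -5]], and C = P·diag(-2, 1)·P⁻¹.
Then C^5 = P·diag(-32, 1)·P⁻¹ = [[160, -3], [-64, 1]] · [[1, 3], [-2, -5]] = [[166, 495], [-66, -197]].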